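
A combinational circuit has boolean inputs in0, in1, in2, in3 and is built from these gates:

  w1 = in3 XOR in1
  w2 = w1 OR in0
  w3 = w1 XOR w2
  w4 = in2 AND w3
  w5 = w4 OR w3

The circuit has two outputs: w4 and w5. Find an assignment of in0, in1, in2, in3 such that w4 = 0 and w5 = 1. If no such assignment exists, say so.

in0=1, in1=1, in2=0, in3=1

Check with in0=1, in1=1, in2=0, in3=1:
w1 = in3 XOR in1 = 1 XOR 1 = 0
w2 = w1 OR in0 = 0 OR 1 = 1
w3 = w1 XOR w2 = 0 XOR 1 = 1
w4 = in2 AND w3 = 0 AND 1 = 0
w5 = w4 OR w3 = 0 OR 1 = 1
So w4 = 0 and w5 = 1.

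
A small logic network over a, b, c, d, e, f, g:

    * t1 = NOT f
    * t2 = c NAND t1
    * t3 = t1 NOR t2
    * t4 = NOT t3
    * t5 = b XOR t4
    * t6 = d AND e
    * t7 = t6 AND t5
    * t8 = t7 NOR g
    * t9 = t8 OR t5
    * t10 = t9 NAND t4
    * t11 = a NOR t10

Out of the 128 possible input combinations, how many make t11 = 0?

t11 = a NOR t10 must be 0, so at least one of a, t10 is 1.
Enumerating the 128 input combinations, 80 give t11 = 0 and 48 give t11 = 1.

80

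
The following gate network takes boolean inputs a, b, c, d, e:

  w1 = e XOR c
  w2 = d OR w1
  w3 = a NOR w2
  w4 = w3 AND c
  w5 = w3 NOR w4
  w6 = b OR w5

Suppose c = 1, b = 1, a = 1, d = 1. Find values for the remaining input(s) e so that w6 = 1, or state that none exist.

Check with c = 1, b = 1, a = 1, d = 1 and e=0:
w1 = e XOR c = 0 XOR 1 = 1
w2 = d OR w1 = 1 OR 1 = 1
w3 = a NOR w2 = 1 NOR 1 = 0
w4 = w3 AND c = 0 AND 1 = 0
w5 = w3 NOR w4 = 0 NOR 0 = 1
w6 = b OR w5 = 1 OR 1 = 1
So w6 = 1.

e=0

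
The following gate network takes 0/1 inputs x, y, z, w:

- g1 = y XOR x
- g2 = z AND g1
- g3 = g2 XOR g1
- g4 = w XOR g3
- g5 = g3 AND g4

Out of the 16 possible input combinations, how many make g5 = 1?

2

g5 = g3 AND g4 must be 1, so both g3 = 1 and g4 = 1.
Satisfying assignments:
  x=0, y=1, z=0, w=0
  x=1, y=0, z=0, w=0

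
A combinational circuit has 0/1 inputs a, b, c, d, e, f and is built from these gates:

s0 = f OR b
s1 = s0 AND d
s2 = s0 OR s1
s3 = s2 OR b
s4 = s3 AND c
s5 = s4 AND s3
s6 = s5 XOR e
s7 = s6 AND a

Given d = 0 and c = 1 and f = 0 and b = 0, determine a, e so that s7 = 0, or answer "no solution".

Check with d = 0 and c = 1 and f = 0 and b = 0 and a=1, e=0:
s0 = f OR b = 0 OR 0 = 0
s1 = s0 AND d = 0 AND 0 = 0
s2 = s0 OR s1 = 0 OR 0 = 0
s3 = s2 OR b = 0 OR 0 = 0
s4 = s3 AND c = 0 AND 1 = 0
s5 = s4 AND s3 = 0 AND 0 = 0
s6 = s5 XOR e = 0 XOR 0 = 0
s7 = s6 AND a = 0 AND 1 = 0
So s7 = 0.

a=1 e=0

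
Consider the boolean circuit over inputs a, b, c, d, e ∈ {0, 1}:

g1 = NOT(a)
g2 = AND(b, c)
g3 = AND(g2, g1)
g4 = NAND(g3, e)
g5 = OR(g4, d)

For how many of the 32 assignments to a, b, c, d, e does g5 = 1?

31

g5 = OR(g4, d) must be 1, so at least one of g4, d is 1.
Enumerating the 32 input combinations, 31 give g5 = 1 and 1 give g5 = 0.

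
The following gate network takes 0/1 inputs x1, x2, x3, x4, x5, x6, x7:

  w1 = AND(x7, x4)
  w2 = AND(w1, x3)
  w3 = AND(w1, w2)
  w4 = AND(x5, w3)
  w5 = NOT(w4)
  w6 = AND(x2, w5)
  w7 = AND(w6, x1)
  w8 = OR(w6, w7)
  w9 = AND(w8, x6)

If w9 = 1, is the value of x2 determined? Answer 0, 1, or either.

1

w9 = AND(w8, x6) must be 1, so both w8 = 1 and x6 = 1.
Every assignment with w9 = 1 has x2 = 1; there are 30 such assignment(s).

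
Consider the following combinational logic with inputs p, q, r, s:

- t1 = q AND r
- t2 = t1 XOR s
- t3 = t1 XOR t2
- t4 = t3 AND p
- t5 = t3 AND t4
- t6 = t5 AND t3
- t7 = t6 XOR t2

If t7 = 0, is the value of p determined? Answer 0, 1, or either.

Both values of p occur among assignments with t7 = 0:
  p=0: p=0, q=0, r=0, s=0
  p=1: p=1, q=0, r=0, s=0

either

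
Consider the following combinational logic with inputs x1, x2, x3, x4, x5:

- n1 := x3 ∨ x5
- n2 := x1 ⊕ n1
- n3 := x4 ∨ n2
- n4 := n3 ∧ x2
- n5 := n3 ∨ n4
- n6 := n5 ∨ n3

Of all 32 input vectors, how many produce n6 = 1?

24

n6 = n5 ∨ n3 must be 1, so at least one of n5, n3 is 1.
Enumerating the 32 input combinations, 24 give n6 = 1 and 8 give n6 = 0.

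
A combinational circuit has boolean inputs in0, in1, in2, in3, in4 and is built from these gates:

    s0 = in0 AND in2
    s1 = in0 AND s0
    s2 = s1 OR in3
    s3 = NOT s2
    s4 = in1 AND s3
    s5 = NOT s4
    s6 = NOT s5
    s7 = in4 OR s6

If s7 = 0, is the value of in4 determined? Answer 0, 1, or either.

s7 = in4 OR s6 must be 0, so both in4 = 0 and s6 = 0.
s6 = NOT s5 must be 0, so s5 = 1.
s5 = NOT s4 must be 1, so s4 = 0.
Every assignment with s7 = 0 has in4 = 0; there are 13 such assignment(s).

0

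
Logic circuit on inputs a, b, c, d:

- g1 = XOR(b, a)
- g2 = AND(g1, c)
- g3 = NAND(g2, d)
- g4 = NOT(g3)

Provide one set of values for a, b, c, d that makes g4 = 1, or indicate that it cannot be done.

g4 = NOT(g3) must be 1, so g3 = 0.
g3 = NAND(g2, d) must be 0, so both g2 = 1 and d = 1.
Check with a=1 b=0 c=1 d=1:
g1 = XOR(b, a) = XOR(0, 1) = 1
g2 = AND(g1, c) = AND(1, 1) = 1
g3 = NAND(g2, d) = NAND(1, 1) = 0
g4 = NOT(g3) = NOT 0 = 1
So g4 = 1 as required.

a=1 b=0 c=1 d=1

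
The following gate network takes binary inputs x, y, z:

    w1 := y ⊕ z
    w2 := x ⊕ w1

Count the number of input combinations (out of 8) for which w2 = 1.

4

w2 = x ⊕ w1 must be 1, so x and w1 differ.
Satisfying assignments:
  x=0, y=0, z=1
  x=0, y=1, z=0
  x=1, y=0, z=0
  x=1, y=1, z=1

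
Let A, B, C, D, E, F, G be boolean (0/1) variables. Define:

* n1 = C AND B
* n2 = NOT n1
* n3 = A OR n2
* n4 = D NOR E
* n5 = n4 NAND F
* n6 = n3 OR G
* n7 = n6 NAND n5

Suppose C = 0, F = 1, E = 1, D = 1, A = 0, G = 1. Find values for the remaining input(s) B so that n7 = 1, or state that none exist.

With C = 0, F = 1, E = 1, D = 1, A = 0, G = 1 fixed, none of the 2 settings of B give n7 = 1.
For example, with B=0:
n1 = C AND B = 0 AND 0 = 0
n2 = NOT n1 = NOT 0 = 1
n3 = A OR n2 = 0 OR 1 = 1
n4 = D NOR E = 1 NOR 1 = 0
n5 = n4 NAND F = 0 NAND 1 = 1
n6 = n3 OR G = 1 OR 1 = 1
n7 = n6 NAND n5 = 1 NAND 1 = 0
giving n7 = 0 ≠ 1.

no solution exists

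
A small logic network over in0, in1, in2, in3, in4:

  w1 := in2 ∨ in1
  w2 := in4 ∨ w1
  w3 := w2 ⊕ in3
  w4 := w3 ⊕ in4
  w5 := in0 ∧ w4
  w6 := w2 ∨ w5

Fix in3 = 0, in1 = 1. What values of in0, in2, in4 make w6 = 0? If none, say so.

With in3 = 0, in1 = 1 fixed, none of the 8 settings of in0, in2, in4 give w6 = 0.
For example, with in0=1, in2=0, in4=0:
w1 = in2 ∨ in1 = 0 ∨ 1 = 1
w2 = in4 ∨ w1 = 0 ∨ 1 = 1
w3 = w2 ⊕ in3 = 1 ⊕ 0 = 1
w4 = w3 ⊕ in4 = 1 ⊕ 0 = 1
w5 = in0 ∧ w4 = 1 ∧ 1 = 1
w6 = w2 ∨ w5 = 1 ∨ 1 = 1
giving w6 = 1 ≠ 0.

no solution exists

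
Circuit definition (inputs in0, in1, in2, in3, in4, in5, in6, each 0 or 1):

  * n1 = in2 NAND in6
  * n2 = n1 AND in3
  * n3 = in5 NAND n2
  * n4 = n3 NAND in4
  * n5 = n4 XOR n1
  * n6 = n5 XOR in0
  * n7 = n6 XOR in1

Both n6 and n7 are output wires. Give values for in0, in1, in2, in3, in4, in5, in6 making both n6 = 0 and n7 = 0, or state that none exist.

in0=1 in1=0 in2=0 in3=1 in4=1 in5=0 in6=0

Check with in0=1 in1=0 in2=0 in3=1 in4=1 in5=0 in6=0:
n1 = in2 NAND in6 = 0 NAND 0 = 1
n2 = n1 AND in3 = 1 AND 1 = 1
n3 = in5 NAND n2 = 0 NAND 1 = 1
n4 = n3 NAND in4 = 1 NAND 1 = 0
n5 = n4 XOR n1 = 0 XOR 1 = 1
n6 = n5 XOR in0 = 1 XOR 1 = 0
n7 = n6 XOR in1 = 0 XOR 0 = 0
So n6 = 0 and n7 = 0.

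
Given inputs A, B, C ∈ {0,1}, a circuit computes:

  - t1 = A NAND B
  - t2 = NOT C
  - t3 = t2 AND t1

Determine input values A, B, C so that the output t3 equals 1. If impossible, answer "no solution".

t3 = t2 AND t1 must be 1, so both t2 = 1 and t1 = 1.
t2 = NOT C must be 1, so C = 0.
Check with A=1, B=0, C=0:
t1 = A NAND B = 1 NAND 0 = 1
t2 = NOT C = NOT 0 = 1
t3 = t2 AND t1 = 1 AND 1 = 1
So t3 = 1 as required.

A=1, B=0, C=0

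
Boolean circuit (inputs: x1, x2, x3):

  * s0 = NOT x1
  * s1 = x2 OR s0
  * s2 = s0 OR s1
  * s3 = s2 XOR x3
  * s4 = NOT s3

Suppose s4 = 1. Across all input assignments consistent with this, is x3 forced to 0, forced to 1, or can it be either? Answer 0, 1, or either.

Both values of x3 occur among assignments with s4 = 1:
  x3=0: x1=1, x2=0, x3=0
  x3=1: x1=0, x2=0, x3=1

either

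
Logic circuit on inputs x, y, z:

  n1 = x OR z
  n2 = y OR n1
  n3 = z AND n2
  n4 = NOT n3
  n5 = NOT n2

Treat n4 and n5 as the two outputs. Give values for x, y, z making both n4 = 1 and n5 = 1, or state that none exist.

Check with x=0, y=0, z=0:
n1 = x OR z = 0 OR 0 = 0
n2 = y OR n1 = 0 OR 0 = 0
n3 = z AND n2 = 0 AND 0 = 0
n4 = NOT n3 = NOT 0 = 1
n5 = NOT n2 = NOT 0 = 1
So n4 = 1 and n5 = 1.

x=0, y=0, z=0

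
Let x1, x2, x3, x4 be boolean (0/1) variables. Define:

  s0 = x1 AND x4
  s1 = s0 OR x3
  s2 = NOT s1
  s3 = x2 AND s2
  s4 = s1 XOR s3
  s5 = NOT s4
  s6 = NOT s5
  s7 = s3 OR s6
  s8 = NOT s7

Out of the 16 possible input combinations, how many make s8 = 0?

s8 = NOT s7 must be 0, so s7 = 1.
s7 = s3 OR s6 must be 1, so at least one of s3, s6 is 1.
Enumerating the 16 input combinations, 13 give s8 = 0 and 3 give s8 = 1.

13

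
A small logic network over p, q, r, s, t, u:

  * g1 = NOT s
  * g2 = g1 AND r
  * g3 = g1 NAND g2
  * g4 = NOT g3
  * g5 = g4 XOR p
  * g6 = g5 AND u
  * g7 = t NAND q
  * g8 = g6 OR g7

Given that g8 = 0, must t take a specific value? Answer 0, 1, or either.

g8 = g6 OR g7 must be 0, so both g6 = 0 and g7 = 0.
g6 = g5 AND u must be 0, so at least one of g5, u is 0.
g7 = t NAND q must be 0, so both t = 1 and q = 1.
Every assignment with g8 = 0 has t = 1; there are 12 such assignment(s).

1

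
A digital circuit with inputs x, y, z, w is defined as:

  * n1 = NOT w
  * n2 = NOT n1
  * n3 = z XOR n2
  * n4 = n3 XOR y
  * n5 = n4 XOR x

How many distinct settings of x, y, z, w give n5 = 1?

8

n5 = n4 XOR x must be 1, so n4 and x differ.
Enumerating the 16 input combinations, 8 give n5 = 1 and 8 give n5 = 0.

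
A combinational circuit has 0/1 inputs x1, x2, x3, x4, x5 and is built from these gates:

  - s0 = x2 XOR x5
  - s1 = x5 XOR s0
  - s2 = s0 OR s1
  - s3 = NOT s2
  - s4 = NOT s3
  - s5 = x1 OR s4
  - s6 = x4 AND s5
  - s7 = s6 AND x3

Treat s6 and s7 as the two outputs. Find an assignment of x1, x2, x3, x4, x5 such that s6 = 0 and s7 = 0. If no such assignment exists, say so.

Check with x1=0, x2=1, x3=1, x4=0, x5=0:
s0 = x2 XOR x5 = 1 XOR 0 = 1
s1 = x5 XOR s0 = 0 XOR 1 = 1
s2 = s0 OR s1 = 1 OR 1 = 1
s3 = NOT s2 = NOT 1 = 0
s4 = NOT s3 = NOT 0 = 1
s5 = x1 OR s4 = 0 OR 1 = 1
s6 = x4 AND s5 = 0 AND 1 = 0
s7 = s6 AND x3 = 0 AND 1 = 0
So s6 = 0 and s7 = 0.

x1=0, x2=1, x3=1, x4=0, x5=0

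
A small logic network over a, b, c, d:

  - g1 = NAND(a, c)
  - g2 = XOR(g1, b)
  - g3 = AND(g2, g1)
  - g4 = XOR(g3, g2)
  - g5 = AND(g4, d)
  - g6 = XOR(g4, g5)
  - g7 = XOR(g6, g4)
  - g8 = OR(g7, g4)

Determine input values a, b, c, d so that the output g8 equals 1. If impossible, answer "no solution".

a=1 b=1 c=1 d=0

Check with a=1 b=1 c=1 d=0:
g1 = NAND(a, c) = NAND(1, 1) = 0
g2 = XOR(g1, b) = XOR(0, 1) = 1
g3 = AND(g2, g1) = AND(1, 0) = 0
g4 = XOR(g3, g2) = XOR(0, 1) = 1
g5 = AND(g4, d) = AND(1, 0) = 0
g6 = XOR(g4, g5) = XOR(1, 0) = 1
g7 = XOR(g6, g4) = XOR(1, 1) = 0
g8 = OR(g7, g4) = OR(0, 1) = 1
So g8 = 1 as required.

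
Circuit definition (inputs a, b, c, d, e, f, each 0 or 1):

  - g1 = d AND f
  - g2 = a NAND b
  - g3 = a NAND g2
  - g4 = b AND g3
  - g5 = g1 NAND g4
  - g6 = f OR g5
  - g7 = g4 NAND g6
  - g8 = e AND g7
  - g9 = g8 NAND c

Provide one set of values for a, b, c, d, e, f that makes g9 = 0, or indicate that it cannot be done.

a=0 b=0 c=1 d=1 e=1 f=1

g9 = g8 NAND c must be 0, so both g8 = 1 and c = 1.
Check with a=0 b=0 c=1 d=1 e=1 f=1:
g1 = d AND f = 1 AND 1 = 1
g2 = a NAND b = 0 NAND 0 = 1
g3 = a NAND g2 = 0 NAND 1 = 1
g4 = b AND g3 = 0 AND 1 = 0
g5 = g1 NAND g4 = 1 NAND 0 = 1
g6 = f OR g5 = 1 OR 1 = 1
g7 = g4 NAND g6 = 0 NAND 1 = 1
g8 = e AND g7 = 1 AND 1 = 1
g9 = g8 NAND c = 1 NAND 1 = 0
So g9 = 0 as required.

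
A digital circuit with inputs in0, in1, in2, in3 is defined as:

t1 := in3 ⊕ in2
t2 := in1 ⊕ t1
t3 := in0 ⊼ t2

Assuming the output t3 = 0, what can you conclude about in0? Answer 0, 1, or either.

1

t3 = in0 ⊼ t2 must be 0, so both in0 = 1 and t2 = 1.
Every assignment with t3 = 0 has in0 = 1; there are 4 such assignment(s).
  in0=1, in1=0, in2=0, in3=1
  in0=1, in1=0, in2=1, in3=0
  in0=1, in1=1, in2=0, in3=0
  in0=1, in1=1, in2=1, in3=1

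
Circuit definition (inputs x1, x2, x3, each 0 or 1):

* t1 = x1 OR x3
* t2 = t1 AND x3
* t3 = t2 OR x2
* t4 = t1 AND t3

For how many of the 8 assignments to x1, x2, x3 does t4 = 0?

t4 = t1 AND t3 must be 0, so at least one of t1, t3 is 0.
Satisfying assignments:
  x1=0, x2=0, x3=0
  x1=0, x2=1, x3=0
  x1=1, x2=0, x3=0

3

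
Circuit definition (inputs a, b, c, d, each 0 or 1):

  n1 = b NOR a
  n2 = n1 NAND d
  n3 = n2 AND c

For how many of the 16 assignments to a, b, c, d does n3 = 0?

9

n3 = n2 AND c must be 0, so at least one of n2, c is 0.
Enumerating the 16 input combinations, 9 give n3 = 0 and 7 give n3 = 1.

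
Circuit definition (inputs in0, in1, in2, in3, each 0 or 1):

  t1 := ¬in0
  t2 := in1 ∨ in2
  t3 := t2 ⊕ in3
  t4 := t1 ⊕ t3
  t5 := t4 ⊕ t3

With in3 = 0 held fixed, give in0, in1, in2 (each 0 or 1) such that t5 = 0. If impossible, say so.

in0=1 in1=1 in2=0

t5 = t4 ⊕ t3 must be 0, so t4 and t3 are equal.
Check with in3 = 0 and in0=1, in1=1, in2=0:
t1 = ¬in0 = ¬1 = 0
t2 = in1 ∨ in2 = 1 ∨ 0 = 1
t3 = t2 ⊕ in3 = 1 ⊕ 0 = 1
t4 = t1 ⊕ t3 = 0 ⊕ 1 = 1
t5 = t4 ⊕ t3 = 1 ⊕ 1 = 0
So t5 = 0.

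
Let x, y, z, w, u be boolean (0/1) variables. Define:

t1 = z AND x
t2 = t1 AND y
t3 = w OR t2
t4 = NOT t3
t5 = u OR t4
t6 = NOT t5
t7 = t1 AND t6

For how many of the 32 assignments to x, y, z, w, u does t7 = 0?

t7 = t1 AND t6 must be 0, so at least one of t1, t6 is 0.
Enumerating the 32 input combinations, 29 give t7 = 0 and 3 give t7 = 1.

29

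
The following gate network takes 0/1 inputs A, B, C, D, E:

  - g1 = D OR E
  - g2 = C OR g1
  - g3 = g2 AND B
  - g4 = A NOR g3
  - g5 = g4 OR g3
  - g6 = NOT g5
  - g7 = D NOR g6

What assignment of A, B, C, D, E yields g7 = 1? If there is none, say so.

A=0, B=0, C=1, D=0, E=1

Check with A=0, B=0, C=1, D=0, E=1:
g1 = D OR E = 0 OR 1 = 1
g2 = C OR g1 = 1 OR 1 = 1
g3 = g2 AND B = 1 AND 0 = 0
g4 = A NOR g3 = 0 NOR 0 = 1
g5 = g4 OR g3 = 1 OR 0 = 1
g6 = NOT g5 = NOT 1 = 0
g7 = D NOR g6 = 0 NOR 0 = 1
So g7 = 1 as required.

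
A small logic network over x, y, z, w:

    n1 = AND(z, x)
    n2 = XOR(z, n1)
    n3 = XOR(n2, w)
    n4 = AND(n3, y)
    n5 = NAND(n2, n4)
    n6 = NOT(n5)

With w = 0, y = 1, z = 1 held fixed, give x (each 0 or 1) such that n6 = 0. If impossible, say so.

x=1

Check with w = 0, y = 1, z = 1 and x=1:
n1 = AND(z, x) = AND(1, 1) = 1
n2 = XOR(z, n1) = XOR(1, 1) = 0
n3 = XOR(n2, w) = XOR(0, 0) = 0
n4 = AND(n3, y) = AND(0, 1) = 0
n5 = NAND(n2, n4) = NAND(0, 0) = 1
n6 = NOT(n5) = NOT 1 = 0
So n6 = 0.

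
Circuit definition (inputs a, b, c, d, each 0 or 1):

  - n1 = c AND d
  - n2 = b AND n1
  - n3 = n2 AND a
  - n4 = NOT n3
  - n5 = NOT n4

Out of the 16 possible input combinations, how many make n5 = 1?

n5 = NOT n4 must be 1, so n4 = 0.
Enumerating the 16 input combinations, 1 give n5 = 1 and 15 give n5 = 0.

1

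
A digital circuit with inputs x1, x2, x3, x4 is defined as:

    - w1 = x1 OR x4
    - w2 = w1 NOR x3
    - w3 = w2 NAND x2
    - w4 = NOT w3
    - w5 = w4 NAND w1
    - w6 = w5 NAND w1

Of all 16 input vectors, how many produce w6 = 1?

4

w6 = w5 NAND w1 must be 1, so at least one of w5, w1 is 0.
Satisfying assignments:
  x1=0, x2=0, x3=0, x4=0
  x1=0, x2=0, x3=1, x4=0
  x1=0, x2=1, x3=0, x4=0
  x1=0, x2=1, x3=1, x4=0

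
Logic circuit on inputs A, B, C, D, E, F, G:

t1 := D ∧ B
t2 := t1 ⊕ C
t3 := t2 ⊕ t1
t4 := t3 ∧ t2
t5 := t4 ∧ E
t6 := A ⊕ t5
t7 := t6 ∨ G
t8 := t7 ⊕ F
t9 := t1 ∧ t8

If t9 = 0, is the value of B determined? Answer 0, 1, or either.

Both values of B occur among assignments with t9 = 0:
  B=0: A=0, B=0, C=0, D=0, E=0, F=0, G=0
  B=1: A=0, B=1, C=0, D=0, E=0, F=0, G=0

either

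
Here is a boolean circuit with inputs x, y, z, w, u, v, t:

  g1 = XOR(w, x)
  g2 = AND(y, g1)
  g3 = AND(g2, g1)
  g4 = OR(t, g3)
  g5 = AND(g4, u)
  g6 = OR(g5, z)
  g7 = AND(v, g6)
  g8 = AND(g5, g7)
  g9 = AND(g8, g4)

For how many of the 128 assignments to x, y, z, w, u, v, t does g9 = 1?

g9 = AND(g8, g4) must be 1, so both g8 = 1 and g4 = 1.
g8 = AND(g5, g7) must be 1, so both g5 = 1 and g7 = 1.
g4 = OR(t, g3) must be 1, so at least one of t, g3 is 1.
Enumerating the 128 input combinations, 20 give g9 = 1 and 108 give g9 = 0.

20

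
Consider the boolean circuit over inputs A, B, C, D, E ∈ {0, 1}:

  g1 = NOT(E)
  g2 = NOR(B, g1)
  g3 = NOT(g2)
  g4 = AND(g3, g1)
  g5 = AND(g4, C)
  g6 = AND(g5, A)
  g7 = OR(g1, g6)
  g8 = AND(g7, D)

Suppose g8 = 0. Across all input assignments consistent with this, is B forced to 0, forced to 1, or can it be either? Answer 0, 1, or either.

either

Both values of B occur among assignments with g8 = 0:
  B=0: A=0, B=0, C=0, D=0, E=0
  B=1: A=0, B=1, C=0, D=0, E=0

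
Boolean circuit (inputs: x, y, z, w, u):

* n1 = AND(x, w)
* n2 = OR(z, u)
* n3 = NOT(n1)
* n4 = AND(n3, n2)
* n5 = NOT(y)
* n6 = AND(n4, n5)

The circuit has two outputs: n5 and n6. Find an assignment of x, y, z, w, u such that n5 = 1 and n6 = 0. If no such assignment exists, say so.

Check with x=1 y=0 z=0 w=1 u=1:
n1 = AND(x, w) = AND(1, 1) = 1
n2 = OR(z, u) = OR(0, 1) = 1
n3 = NOT(n1) = NOT 1 = 0
n4 = AND(n3, n2) = AND(0, 1) = 0
n5 = NOT(y) = NOT 0 = 1
n6 = AND(n4, n5) = AND(0, 1) = 0
So n5 = 1 and n6 = 0.

x=1 y=0 z=0 w=1 u=1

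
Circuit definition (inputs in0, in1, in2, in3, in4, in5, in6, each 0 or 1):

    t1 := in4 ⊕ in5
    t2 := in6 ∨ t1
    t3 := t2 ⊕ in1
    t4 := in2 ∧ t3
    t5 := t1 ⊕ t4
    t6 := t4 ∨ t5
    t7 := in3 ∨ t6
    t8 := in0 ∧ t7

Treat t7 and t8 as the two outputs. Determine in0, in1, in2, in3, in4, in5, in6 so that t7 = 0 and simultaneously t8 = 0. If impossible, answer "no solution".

Check with in0=0, in1=0, in2=0, in3=0, in4=1, in5=1, in6=1:
t1 = in4 ⊕ in5 = 1 ⊕ 1 = 0
t2 = in6 ∨ t1 = 1 ∨ 0 = 1
t3 = t2 ⊕ in1 = 1 ⊕ 0 = 1
t4 = in2 ∧ t3 = 0 ∧ 1 = 0
t5 = t1 ⊕ t4 = 0 ⊕ 0 = 0
t6 = t4 ∨ t5 = 0 ∨ 0 = 0
t7 = in3 ∨ t6 = 0 ∨ 0 = 0
t8 = in0 ∧ t7 = 0 ∧ 0 = 0
So t7 = 0 and t8 = 0.

in0=0, in1=0, in2=0, in3=0, in4=1, in5=1, in6=1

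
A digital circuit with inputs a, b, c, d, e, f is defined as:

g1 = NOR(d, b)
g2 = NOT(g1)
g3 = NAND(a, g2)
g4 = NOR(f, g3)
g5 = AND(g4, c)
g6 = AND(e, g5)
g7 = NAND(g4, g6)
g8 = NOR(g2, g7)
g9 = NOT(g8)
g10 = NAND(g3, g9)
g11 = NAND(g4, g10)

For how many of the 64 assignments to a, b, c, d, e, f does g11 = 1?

52

g11 = NAND(g4, g10) must be 1, so at least one of g4, g10 is 0.
Enumerating the 64 input combinations, 52 give g11 = 1 and 12 give g11 = 0.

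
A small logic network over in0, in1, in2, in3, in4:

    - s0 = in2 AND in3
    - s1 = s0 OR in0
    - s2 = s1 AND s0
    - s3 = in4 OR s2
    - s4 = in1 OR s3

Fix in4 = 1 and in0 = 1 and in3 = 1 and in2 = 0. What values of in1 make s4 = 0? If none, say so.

With in4 = 1 and in0 = 1 and in3 = 1 and in2 = 0 fixed, none of the 2 settings of in1 give s4 = 0.
For example, with in1=0:
s0 = in2 AND in3 = 0 AND 1 = 0
s1 = s0 OR in0 = 0 OR 1 = 1
s2 = s1 AND s0 = 1 AND 0 = 0
s3 = in4 OR s2 = 1 OR 0 = 1
s4 = in1 OR s3 = 0 OR 1 = 1
giving s4 = 1 ≠ 0.

no solution exists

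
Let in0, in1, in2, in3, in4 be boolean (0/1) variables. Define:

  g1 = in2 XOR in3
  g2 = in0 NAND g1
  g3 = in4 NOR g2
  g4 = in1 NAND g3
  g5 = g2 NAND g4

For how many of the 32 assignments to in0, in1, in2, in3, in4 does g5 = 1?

g5 = g2 NAND g4 must be 1, so at least one of g2, g4 is 0.
Enumerating the 32 input combinations, 8 give g5 = 1 and 24 give g5 = 0.

8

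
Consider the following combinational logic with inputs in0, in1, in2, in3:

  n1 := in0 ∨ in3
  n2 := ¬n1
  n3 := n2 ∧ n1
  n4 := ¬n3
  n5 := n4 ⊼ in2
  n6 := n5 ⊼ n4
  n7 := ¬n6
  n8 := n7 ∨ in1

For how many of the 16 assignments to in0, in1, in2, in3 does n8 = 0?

n8 = n7 ∨ in1 must be 0, so both n7 = 0 and in1 = 0.
n7 = ¬n6 must be 0, so n6 = 1.
n6 = n5 ⊼ n4 must be 1, so at least one of n5, n4 is 0.
Enumerating the 16 input combinations, 4 give n8 = 0 and 12 give n8 = 1.

4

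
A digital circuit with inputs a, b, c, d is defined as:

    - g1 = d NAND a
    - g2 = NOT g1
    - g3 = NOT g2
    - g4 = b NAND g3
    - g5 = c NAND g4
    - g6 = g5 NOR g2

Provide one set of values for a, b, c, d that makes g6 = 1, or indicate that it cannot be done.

a=0, b=0, c=1, d=1

g6 = g5 NOR g2 must be 1, so both g5 = 0 and g2 = 0.
g5 = c NAND g4 must be 0, so both c = 1 and g4 = 1.
g2 = NOT g1 must be 0, so g1 = 1.
Check with a=0, b=0, c=1, d=1:
g1 = d NAND a = 1 NAND 0 = 1
g2 = NOT g1 = NOT 1 = 0
g3 = NOT g2 = NOT 0 = 1
g4 = b NAND g3 = 0 NAND 1 = 1
g5 = c NAND g4 = 1 NAND 1 = 0
g6 = g5 NOR g2 = 0 NOR 0 = 1
So g6 = 1 as required.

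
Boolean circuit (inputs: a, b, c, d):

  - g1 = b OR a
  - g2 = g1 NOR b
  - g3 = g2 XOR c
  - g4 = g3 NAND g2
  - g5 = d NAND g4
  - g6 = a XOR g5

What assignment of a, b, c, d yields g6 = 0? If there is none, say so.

Check with a=1, b=1, c=1, d=0:
g1 = b OR a = 1 OR 1 = 1
g2 = g1 NOR b = 1 NOR 1 = 0
g3 = g2 XOR c = 0 XOR 1 = 1
g4 = g3 NAND g2 = 1 NAND 0 = 1
g5 = d NAND g4 = 0 NAND 1 = 1
g6 = a XOR g5 = 1 XOR 1 = 0
So g6 = 0 as required.

a=1, b=1, c=1, d=0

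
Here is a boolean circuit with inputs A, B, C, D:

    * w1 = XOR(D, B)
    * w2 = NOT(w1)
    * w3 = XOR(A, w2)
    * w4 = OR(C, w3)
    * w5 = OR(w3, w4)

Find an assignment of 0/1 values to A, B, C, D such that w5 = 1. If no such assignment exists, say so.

w5 = OR(w3, w4) must be 1, so at least one of w3, w4 is 1.
Check with A=0 B=1 C=0 D=1:
w1 = XOR(D, B) = XOR(1, 1) = 0
w2 = NOT(w1) = NOT 0 = 1
w3 = XOR(A, w2) = XOR(0, 1) = 1
w4 = OR(C, w3) = OR(0, 1) = 1
w5 = OR(w3, w4) = OR(1, 1) = 1
So w5 = 1 as required.

A=0 B=1 C=0 D=1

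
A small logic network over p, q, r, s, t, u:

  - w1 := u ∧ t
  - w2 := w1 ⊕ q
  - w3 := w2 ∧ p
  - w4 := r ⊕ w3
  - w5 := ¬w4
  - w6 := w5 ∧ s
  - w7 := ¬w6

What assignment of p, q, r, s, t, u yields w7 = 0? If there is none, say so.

p=1 q=0 r=0 s=1 t=1 u=0

w7 = ¬w6 must be 0, so w6 = 1.
Check with p=1 q=0 r=0 s=1 t=1 u=0:
w1 = u ∧ t = 0 ∧ 1 = 0
w2 = w1 ⊕ q = 0 ⊕ 0 = 0
w3 = w2 ∧ p = 0 ∧ 1 = 0
w4 = r ⊕ w3 = 0 ⊕ 0 = 0
w5 = ¬w4 = ¬0 = 1
w6 = w5 ∧ s = 1 ∧ 1 = 1
w7 = ¬w6 = ¬1 = 0
So w7 = 0 as required.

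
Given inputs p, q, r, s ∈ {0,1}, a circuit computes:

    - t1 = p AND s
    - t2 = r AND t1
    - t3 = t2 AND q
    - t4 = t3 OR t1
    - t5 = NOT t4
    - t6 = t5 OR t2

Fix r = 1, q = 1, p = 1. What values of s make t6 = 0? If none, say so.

no solution exists

With r = 1, q = 1, p = 1 fixed, none of the 2 settings of s give t6 = 0.
For example, with s=1:
t1 = p AND s = 1 AND 1 = 1
t2 = r AND t1 = 1 AND 1 = 1
t3 = t2 AND q = 1 AND 1 = 1
t4 = t3 OR t1 = 1 OR 1 = 1
t5 = NOT t4 = NOT 1 = 0
t6 = t5 OR t2 = 0 OR 1 = 1
giving t6 = 1 ≠ 0.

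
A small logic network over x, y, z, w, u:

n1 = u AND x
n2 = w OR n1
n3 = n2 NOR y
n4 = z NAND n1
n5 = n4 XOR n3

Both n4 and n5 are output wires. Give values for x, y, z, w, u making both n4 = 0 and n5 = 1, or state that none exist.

Across all 32 input combinations, none give both n4 = 0 and n5 = 1.

no solution exists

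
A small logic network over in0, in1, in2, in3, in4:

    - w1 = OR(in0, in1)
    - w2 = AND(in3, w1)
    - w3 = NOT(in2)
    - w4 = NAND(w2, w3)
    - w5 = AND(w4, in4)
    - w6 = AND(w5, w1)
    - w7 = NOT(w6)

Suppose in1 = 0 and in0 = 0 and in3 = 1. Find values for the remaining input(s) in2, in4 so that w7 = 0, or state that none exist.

no solution exists

With in1 = 0 and in0 = 0 and in3 = 1 fixed, none of the 4 settings of in2, in4 give w7 = 0.
For example, with in2=1, in4=0:
w1 = OR(in0, in1) = OR(0, 0) = 0
w2 = AND(in3, w1) = AND(1, 0) = 0
w3 = NOT(in2) = NOT 1 = 0
w4 = NAND(w2, w3) = NAND(0, 0) = 1
w5 = AND(w4, in4) = AND(1, 0) = 0
w6 = AND(w5, w1) = AND(0, 0) = 0
w7 = NOT(w6) = NOT 0 = 1
giving w7 = 1 ≠ 0.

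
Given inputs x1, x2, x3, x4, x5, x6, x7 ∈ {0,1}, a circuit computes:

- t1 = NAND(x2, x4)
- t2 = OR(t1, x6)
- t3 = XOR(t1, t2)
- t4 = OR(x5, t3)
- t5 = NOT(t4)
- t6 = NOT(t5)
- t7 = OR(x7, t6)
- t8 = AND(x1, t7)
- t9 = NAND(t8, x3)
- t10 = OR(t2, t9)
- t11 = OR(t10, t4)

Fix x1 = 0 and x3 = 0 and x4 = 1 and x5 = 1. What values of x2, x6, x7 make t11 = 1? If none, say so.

x2=1 x6=1 x7=0

t11 = OR(t10, t4) must be 1, so at least one of t10, t4 is 1.
Check with x1 = 0 and x3 = 0 and x4 = 1 and x5 = 1 and x2=1, x6=1, x7=0:
t1 = NAND(x2, x4) = NAND(1, 1) = 0
t2 = OR(t1, x6) = OR(0, 1) = 1
t3 = XOR(t1, t2) = XOR(0, 1) = 1
t4 = OR(x5, t3) = OR(1, 1) = 1
t5 = NOT(t4) = NOT 1 = 0
t6 = NOT(t5) = NOT 0 = 1
t7 = OR(x7, t6) = OR(0, 1) = 1
t8 = AND(x1, t7) = AND(0, 1) = 0
t9 = NAND(t8, x3) = NAND(0, 0) = 1
t10 = OR(t2, t9) = OR(1, 1) = 1
t11 = OR(t10, t4) = OR(1, 1) = 1
So t11 = 1.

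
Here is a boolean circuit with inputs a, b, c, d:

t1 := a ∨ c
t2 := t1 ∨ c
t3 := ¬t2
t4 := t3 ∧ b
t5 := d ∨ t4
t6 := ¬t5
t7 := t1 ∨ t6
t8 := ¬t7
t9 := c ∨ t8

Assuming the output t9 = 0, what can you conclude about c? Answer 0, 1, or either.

t9 = c ∨ t8 must be 0, so both c = 0 and t8 = 0.
t8 = ¬t7 must be 0, so t7 = 1.
t7 = t1 ∨ t6 must be 1, so at least one of t1, t6 is 1.
Every assignment with t9 = 0 has c = 0; there are 5 such assignment(s).

0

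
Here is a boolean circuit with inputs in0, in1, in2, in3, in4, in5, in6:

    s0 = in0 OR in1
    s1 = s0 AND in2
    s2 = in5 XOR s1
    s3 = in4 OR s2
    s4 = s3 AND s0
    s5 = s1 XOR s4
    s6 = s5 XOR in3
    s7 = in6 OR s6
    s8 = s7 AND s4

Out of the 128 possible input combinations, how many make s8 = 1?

s8 = s7 AND s4 must be 1, so both s7 = 1 and s4 = 1.
s7 = in6 OR s6 must be 1, so at least one of in6, s6 is 1.
s4 = s3 AND s0 must be 1, so both s3 = 1 and s0 = 1.
Enumerating the 128 input combinations, 54 give s8 = 1 and 74 give s8 = 0.

54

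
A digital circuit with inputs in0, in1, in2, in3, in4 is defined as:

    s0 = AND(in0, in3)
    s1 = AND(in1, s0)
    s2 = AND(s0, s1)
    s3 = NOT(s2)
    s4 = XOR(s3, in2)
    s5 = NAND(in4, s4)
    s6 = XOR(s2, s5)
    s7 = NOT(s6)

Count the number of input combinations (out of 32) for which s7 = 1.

10

s7 = NOT(s6) must be 1, so s6 = 0.
s6 = XOR(s2, s5) must be 0, so s2 and s5 are equal.
Enumerating the 32 input combinations, 10 give s7 = 1 and 22 give s7 = 0.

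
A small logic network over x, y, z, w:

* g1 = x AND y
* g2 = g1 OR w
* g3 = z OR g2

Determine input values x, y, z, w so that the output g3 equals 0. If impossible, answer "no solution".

g3 = z OR g2 must be 0, so both z = 0 and g2 = 0.
g2 = g1 OR w must be 0, so both g1 = 0 and w = 0.
g1 = x AND y must be 0, so at least one of x, y is 0.
Check with x=1, y=0, z=0, w=0:
g1 = x AND y = 1 AND 0 = 0
g2 = g1 OR w = 0 OR 0 = 0
g3 = z OR g2 = 0 OR 0 = 0
So g3 = 0 as required.

x=1, y=0, z=0, w=0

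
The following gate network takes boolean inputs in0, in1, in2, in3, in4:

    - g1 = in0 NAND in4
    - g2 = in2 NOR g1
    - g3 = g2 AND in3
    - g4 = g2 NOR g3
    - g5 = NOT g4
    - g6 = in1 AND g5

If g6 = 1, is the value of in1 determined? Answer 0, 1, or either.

g6 = in1 AND g5 must be 1, so both in1 = 1 and g5 = 1.
g5 = NOT g4 must be 1, so g4 = 0.
Every assignment with g6 = 1 has in1 = 1; there are 2 such assignment(s).
  in0=1, in1=1, in2=0, in3=0, in4=1
  in0=1, in1=1, in2=0, in3=1, in4=1

1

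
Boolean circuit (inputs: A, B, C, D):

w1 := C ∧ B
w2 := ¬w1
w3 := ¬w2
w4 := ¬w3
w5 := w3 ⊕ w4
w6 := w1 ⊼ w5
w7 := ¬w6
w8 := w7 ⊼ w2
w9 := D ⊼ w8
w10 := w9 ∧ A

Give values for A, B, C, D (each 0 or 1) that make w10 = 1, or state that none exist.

A=1, B=0, C=0, D=0

w10 = w9 ∧ A must be 1, so both w9 = 1 and A = 1.
w9 = D ⊼ w8 must be 1, so at least one of D, w8 is 0.
Check with A=1, B=0, C=0, D=0:
w1 = C ∧ B = 0 ∧ 0 = 0
w2 = ¬w1 = ¬0 = 1
w3 = ¬w2 = ¬1 = 0
w4 = ¬w3 = ¬0 = 1
w5 = w3 ⊕ w4 = 0 ⊕ 1 = 1
w6 = w1 ⊼ w5 = 0 ⊼ 1 = 1
w7 = ¬w6 = ¬1 = 0
w8 = w7 ⊼ w2 = 0 ⊼ 1 = 1
w9 = D ⊼ w8 = 0 ⊼ 1 = 1
w10 = w9 ∧ A = 1 ∧ 1 = 1
So w10 = 1 as required.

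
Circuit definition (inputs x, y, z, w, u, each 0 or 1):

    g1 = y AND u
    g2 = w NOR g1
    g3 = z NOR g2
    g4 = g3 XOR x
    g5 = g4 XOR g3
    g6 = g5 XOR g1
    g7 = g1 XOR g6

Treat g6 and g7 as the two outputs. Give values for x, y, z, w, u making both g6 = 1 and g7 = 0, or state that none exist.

Check with x=0, y=1, z=1, w=1, u=1:
g1 = y AND u = 1 AND 1 = 1
g2 = w NOR g1 = 1 NOR 1 = 0
g3 = z NOR g2 = 1 NOR 0 = 0
g4 = g3 XOR x = 0 XOR 0 = 0
g5 = g4 XOR g3 = 0 XOR 0 = 0
g6 = g5 XOR g1 = 0 XOR 1 = 1
g7 = g1 XOR g6 = 1 XOR 1 = 0
So g6 = 1 and g7 = 0.

x=0, y=1, z=1, w=1, u=1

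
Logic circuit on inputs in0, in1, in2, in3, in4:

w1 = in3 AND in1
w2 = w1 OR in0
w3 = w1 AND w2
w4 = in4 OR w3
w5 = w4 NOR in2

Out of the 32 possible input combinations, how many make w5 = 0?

w5 = w4 NOR in2 must be 0, so at least one of w4, in2 is 1.
Enumerating the 32 input combinations, 26 give w5 = 0 and 6 give w5 = 1.

26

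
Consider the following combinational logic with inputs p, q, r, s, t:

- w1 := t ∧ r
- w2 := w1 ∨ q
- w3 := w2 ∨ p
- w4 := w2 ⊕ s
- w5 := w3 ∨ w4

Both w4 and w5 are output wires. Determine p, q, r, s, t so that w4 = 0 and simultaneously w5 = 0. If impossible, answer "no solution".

Check with p=0, q=0, r=0, s=0, t=0:
w1 = t ∧ r = 0 ∧ 0 = 0
w2 = w1 ∨ q = 0 ∨ 0 = 0
w3 = w2 ∨ p = 0 ∨ 0 = 0
w4 = w2 ⊕ s = 0 ⊕ 0 = 0
w5 = w3 ∨ w4 = 0 ∨ 0 = 0
So w4 = 0 and w5 = 0.

p=0, q=0, r=0, s=0, t=0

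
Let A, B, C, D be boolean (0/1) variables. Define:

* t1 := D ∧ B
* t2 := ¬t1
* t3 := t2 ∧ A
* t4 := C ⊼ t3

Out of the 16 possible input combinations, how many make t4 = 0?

3

t4 = C ⊼ t3 must be 0, so both C = 1 and t3 = 1.
t3 = t2 ∧ A must be 1, so both t2 = 1 and A = 1.
t2 = ¬t1 must be 1, so t1 = 0.
Enumerating the 16 input combinations, 3 give t4 = 0 and 13 give t4 = 1.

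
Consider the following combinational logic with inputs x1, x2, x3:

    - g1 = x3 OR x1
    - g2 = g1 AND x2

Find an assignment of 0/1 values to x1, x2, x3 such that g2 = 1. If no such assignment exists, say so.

g2 = g1 AND x2 must be 1, so both g1 = 1 and x2 = 1.
g1 = x3 OR x1 must be 1, so at least one of x3, x1 is 1.
Check with x1=1 x2=1 x3=0:
g1 = x3 OR x1 = 0 OR 1 = 1
g2 = g1 AND x2 = 1 AND 1 = 1
So g2 = 1 as required.

x1=1 x2=1 x3=0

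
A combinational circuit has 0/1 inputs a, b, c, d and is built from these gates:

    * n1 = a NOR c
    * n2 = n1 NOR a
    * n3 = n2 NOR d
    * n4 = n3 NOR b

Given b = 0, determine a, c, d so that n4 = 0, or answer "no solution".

Check with b = 0 and a=0, c=0, d=0:
n1 = a NOR c = 0 NOR 0 = 1
n2 = n1 NOR a = 1 NOR 0 = 0
n3 = n2 NOR d = 0 NOR 0 = 1
n4 = n3 NOR b = 1 NOR 0 = 0
So n4 = 0.

a=0 c=0 d=0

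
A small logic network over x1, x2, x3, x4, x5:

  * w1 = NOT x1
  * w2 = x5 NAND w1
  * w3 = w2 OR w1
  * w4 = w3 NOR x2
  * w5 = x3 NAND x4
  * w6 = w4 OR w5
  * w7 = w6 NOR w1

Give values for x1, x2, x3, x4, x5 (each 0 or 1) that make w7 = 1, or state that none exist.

x1=1, x2=0, x3=1, x4=1, x5=1

w7 = w6 NOR w1 must be 1, so both w6 = 0 and w1 = 0.
w6 = w4 OR w5 must be 0, so both w4 = 0 and w5 = 0.
w1 = NOT x1 must be 0, so x1 = 1.
Check with x1=1, x2=0, x3=1, x4=1, x5=1:
w1 = NOT x1 = NOT 1 = 0
w2 = x5 NAND w1 = 1 NAND 0 = 1
w3 = w2 OR w1 = 1 OR 0 = 1
w4 = w3 NOR x2 = 1 NOR 0 = 0
w5 = x3 NAND x4 = 1 NAND 1 = 0
w6 = w4 OR w5 = 0 OR 0 = 0
w7 = w6 NOR w1 = 0 NOR 0 = 1
So w7 = 1 as required.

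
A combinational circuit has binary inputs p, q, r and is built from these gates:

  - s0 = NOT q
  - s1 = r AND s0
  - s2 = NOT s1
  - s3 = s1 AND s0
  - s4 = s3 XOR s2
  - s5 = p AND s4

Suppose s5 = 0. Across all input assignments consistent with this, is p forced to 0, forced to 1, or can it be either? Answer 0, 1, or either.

0

s5 = p AND s4 must be 0, so at least one of p, s4 is 0.
Every assignment with s5 = 0 has p = 0; there are 4 such assignment(s).
  p=0, q=0, r=0
  p=0, q=0, r=1
  p=0, q=1, r=0
  p=0, q=1, r=1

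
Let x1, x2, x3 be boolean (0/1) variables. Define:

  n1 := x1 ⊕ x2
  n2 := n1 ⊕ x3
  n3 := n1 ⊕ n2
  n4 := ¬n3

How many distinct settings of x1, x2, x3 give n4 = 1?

4

n4 = ¬n3 must be 1, so n3 = 0.
n3 = n1 ⊕ n2 must be 0, so n1 and n2 are equal.
Satisfying assignments:
  x1=0, x2=0, x3=0
  x1=0, x2=1, x3=0
  x1=1, x2=0, x3=0
  x1=1, x2=1, x3=0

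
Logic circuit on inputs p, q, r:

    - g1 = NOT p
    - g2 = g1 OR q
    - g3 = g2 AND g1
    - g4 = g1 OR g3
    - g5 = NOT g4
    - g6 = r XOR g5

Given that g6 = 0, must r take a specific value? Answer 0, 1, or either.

either

Both values of r occur among assignments with g6 = 0:
  r=0: p=0, q=0, r=0
  r=1: p=1, q=0, r=1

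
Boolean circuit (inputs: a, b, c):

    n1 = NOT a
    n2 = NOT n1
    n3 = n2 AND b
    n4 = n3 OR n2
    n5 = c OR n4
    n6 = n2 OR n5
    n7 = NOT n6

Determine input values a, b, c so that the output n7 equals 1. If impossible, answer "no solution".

a=0 b=1 c=0

n7 = NOT n6 must be 1, so n6 = 0.
n6 = n2 OR n5 must be 0, so both n2 = 0 and n5 = 0.
n2 = NOT n1 must be 0, so n1 = 1.
Check with a=0 b=1 c=0:
n1 = NOT a = NOT 0 = 1
n2 = NOT n1 = NOT 1 = 0
n3 = n2 AND b = 0 AND 1 = 0
n4 = n3 OR n2 = 0 OR 0 = 0
n5 = c OR n4 = 0 OR 0 = 0
n6 = n2 OR n5 = 0 OR 0 = 0
n7 = NOT n6 = NOT 0 = 1
So n7 = 1 as required.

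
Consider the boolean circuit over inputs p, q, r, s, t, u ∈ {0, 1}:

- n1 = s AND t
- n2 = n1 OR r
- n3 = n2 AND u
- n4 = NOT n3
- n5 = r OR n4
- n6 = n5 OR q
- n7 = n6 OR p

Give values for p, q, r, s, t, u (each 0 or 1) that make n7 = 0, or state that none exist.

Check with p=0 q=0 r=0 s=1 t=1 u=1:
n1 = s AND t = 1 AND 1 = 1
n2 = n1 OR r = 1 OR 0 = 1
n3 = n2 AND u = 1 AND 1 = 1
n4 = NOT n3 = NOT 1 = 0
n5 = r OR n4 = 0 OR 0 = 0
n6 = n5 OR q = 0 OR 0 = 0
n7 = n6 OR p = 0 OR 0 = 0
So n7 = 0 as required.

p=0 q=0 r=0 s=1 t=1 u=1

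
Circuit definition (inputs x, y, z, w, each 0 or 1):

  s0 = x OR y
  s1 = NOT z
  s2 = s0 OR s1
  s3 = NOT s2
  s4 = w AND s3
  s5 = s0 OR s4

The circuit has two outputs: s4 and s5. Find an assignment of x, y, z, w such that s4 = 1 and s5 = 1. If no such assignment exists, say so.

Check with x=0, y=0, z=1, w=1:
s0 = x OR y = 0 OR 0 = 0
s1 = NOT z = NOT 1 = 0
s2 = s0 OR s1 = 0 OR 0 = 0
s3 = NOT s2 = NOT 0 = 1
s4 = w AND s3 = 1 AND 1 = 1
s5 = s0 OR s4 = 0 OR 1 = 1
So s4 = 1 and s5 = 1.

x=0, y=0, z=1, w=1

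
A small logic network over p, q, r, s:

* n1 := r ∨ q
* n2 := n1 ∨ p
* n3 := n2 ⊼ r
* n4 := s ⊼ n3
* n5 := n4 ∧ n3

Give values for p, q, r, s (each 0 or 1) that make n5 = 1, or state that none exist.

p=1, q=0, r=0, s=0

Check with p=1, q=0, r=0, s=0:
n1 = r ∨ q = 0 ∨ 0 = 0
n2 = n1 ∨ p = 0 ∨ 1 = 1
n3 = n2 ⊼ r = 1 ⊼ 0 = 1
n4 = s ⊼ n3 = 0 ⊼ 1 = 1
n5 = n4 ∧ n3 = 1 ∧ 1 = 1
So n5 = 1 as required.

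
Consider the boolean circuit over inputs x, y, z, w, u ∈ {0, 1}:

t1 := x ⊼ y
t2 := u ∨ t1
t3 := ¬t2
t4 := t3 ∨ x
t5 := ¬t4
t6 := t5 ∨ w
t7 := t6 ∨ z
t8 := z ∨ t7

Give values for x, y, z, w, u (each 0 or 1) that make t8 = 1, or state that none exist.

x=0, y=1, z=0, w=1, u=0

t8 = z ∨ t7 must be 1, so at least one of z, t7 is 1.
Check with x=0, y=1, z=0, w=1, u=0:
t1 = x ⊼ y = 0 ⊼ 1 = 1
t2 = u ∨ t1 = 0 ∨ 1 = 1
t3 = ¬t2 = ¬1 = 0
t4 = t3 ∨ x = 0 ∨ 0 = 0
t5 = ¬t4 = ¬0 = 1
t6 = t5 ∨ w = 1 ∨ 1 = 1
t7 = t6 ∨ z = 1 ∨ 0 = 1
t8 = z ∨ t7 = 0 ∨ 1 = 1
So t8 = 1 as required.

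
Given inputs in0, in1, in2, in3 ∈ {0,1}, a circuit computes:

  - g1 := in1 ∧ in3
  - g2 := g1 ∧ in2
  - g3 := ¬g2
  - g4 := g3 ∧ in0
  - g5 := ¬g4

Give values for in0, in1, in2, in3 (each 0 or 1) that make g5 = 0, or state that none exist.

in0=1, in1=1, in2=0, in3=1

g5 = ¬g4 must be 0, so g4 = 1.
g4 = g3 ∧ in0 must be 1, so both g3 = 1 and in0 = 1.
Check with in0=1, in1=1, in2=0, in3=1:
g1 = in1 ∧ in3 = 1 ∧ 1 = 1
g2 = g1 ∧ in2 = 1 ∧ 0 = 0
g3 = ¬g2 = ¬0 = 1
g4 = g3 ∧ in0 = 1 ∧ 1 = 1
g5 = ¬g4 = ¬1 = 0
So g5 = 0 as required.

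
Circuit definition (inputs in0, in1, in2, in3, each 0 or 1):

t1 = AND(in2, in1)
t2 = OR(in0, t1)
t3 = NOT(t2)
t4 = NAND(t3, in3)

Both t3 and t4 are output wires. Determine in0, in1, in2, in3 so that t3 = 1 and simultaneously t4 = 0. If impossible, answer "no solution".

in0=0, in1=0, in2=0, in3=1

Check with in0=0, in1=0, in2=0, in3=1:
t1 = AND(in2, in1) = AND(0, 0) = 0
t2 = OR(in0, t1) = OR(0, 0) = 0
t3 = NOT(t2) = NOT 0 = 1
t4 = NAND(t3, in3) = NAND(1, 1) = 0
So t3 = 1 and t4 = 0.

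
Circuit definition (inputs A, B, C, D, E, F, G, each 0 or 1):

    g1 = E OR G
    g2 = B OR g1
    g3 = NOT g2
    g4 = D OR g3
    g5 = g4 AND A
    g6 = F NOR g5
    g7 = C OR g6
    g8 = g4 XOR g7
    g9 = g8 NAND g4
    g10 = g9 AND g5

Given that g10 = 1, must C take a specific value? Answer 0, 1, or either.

1

g10 = g9 AND g5 must be 1, so both g9 = 1 and g5 = 1.
g9 = g8 NAND g4 must be 1, so at least one of g8, g4 is 0.
Every assignment with g10 = 1 has C = 1; there are 18 such assignment(s).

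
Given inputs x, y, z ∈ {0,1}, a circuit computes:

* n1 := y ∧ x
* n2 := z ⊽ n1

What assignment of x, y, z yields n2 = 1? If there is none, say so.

x=1, y=0, z=0

Check with x=1, y=0, z=0:
n1 = y ∧ x = 0 ∧ 1 = 0
n2 = z ⊽ n1 = 0 ⊽ 0 = 1
So n2 = 1 as required.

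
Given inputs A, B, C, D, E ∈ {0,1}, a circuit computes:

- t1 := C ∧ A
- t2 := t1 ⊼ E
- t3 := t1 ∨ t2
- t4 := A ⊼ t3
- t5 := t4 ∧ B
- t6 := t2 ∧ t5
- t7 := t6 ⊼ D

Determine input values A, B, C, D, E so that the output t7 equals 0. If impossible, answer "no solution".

t7 = t6 ⊼ D must be 0, so both t6 = 1 and D = 1.
t6 = t2 ∧ t5 must be 1, so both t2 = 1 and t5 = 1.
t2 = t1 ⊼ E must be 1, so at least one of t1, E is 0.
Check with A=0, B=1, C=1, D=1, E=0:
t1 = C ∧ A = 1 ∧ 0 = 0
t2 = t1 ⊼ E = 0 ⊼ 0 = 1
t3 = t1 ∨ t2 = 0 ∨ 1 = 1
t4 = A ⊼ t3 = 0 ⊼ 1 = 1
t5 = t4 ∧ B = 1 ∧ 1 = 1
t6 = t2 ∧ t5 = 1 ∧ 1 = 1
t7 = t6 ⊼ D = 1 ⊼ 1 = 0
So t7 = 0 as required.

A=0, B=1, C=1, D=1, E=0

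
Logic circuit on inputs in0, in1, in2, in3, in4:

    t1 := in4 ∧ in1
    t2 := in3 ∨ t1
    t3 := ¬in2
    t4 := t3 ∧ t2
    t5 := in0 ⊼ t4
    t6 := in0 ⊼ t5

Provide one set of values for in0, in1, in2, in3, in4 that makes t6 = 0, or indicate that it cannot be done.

in0=1, in1=1, in2=1, in3=0, in4=1

Check with in0=1, in1=1, in2=1, in3=0, in4=1:
t1 = in4 ∧ in1 = 1 ∧ 1 = 1
t2 = in3 ∨ t1 = 0 ∨ 1 = 1
t3 = ¬in2 = ¬1 = 0
t4 = t3 ∧ t2 = 0 ∧ 1 = 0
t5 = in0 ⊼ t4 = 1 ⊼ 0 = 1
t6 = in0 ⊼ t5 = 1 ⊼ 1 = 0
So t6 = 0 as required.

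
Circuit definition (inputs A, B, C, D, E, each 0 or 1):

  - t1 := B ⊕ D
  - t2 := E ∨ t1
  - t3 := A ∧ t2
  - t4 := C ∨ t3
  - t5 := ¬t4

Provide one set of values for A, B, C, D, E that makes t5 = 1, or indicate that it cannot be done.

A=0, B=1, C=0, D=0, E=0

t5 = ¬t4 must be 1, so t4 = 0.
t4 = C ∨ t3 must be 0, so both C = 0 and t3 = 0.
Check with A=0, B=1, C=0, D=0, E=0:
t1 = B ⊕ D = 1 ⊕ 0 = 1
t2 = E ∨ t1 = 0 ∨ 1 = 1
t3 = A ∧ t2 = 0 ∧ 1 = 0
t4 = C ∨ t3 = 0 ∨ 0 = 0
t5 = ¬t4 = ¬0 = 1
So t5 = 1 as required.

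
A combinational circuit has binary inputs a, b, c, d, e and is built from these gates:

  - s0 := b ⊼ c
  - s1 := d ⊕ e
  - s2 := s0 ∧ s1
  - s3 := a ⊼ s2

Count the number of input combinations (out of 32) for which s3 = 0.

s3 = a ⊼ s2 must be 0, so both a = 1 and s2 = 1.
s2 = s0 ∧ s1 must be 1, so both s0 = 1 and s1 = 1.
Satisfying assignments:
  a=1, b=0, c=0, d=0, e=1
  a=1, b=0, c=0, d=1, e=0
  a=1, b=0, c=1, d=0, e=1
  a=1, b=0, c=1, d=1, e=0
  a=1, b=1, c=0, d=0, e=1
  a=1, b=1, c=0, d=1, e=0

6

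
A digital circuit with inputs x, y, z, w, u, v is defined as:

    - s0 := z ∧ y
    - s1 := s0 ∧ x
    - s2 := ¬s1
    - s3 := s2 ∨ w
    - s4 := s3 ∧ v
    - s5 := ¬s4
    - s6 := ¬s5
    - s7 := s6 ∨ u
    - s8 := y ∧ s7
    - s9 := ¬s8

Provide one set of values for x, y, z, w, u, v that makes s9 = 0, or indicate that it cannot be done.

s9 = ¬s8 must be 0, so s8 = 1.
s8 = y ∧ s7 must be 1, so both y = 1 and s7 = 1.
s7 = s6 ∨ u must be 1, so at least one of s6, u is 1.
Check with x=1, y=1, z=0, w=1, u=1, v=0:
s0 = z ∧ y = 0 ∧ 1 = 0
s1 = s0 ∧ x = 0 ∧ 1 = 0
s2 = ¬s1 = ¬0 = 1
s3 = s2 ∨ w = 1 ∨ 1 = 1
s4 = s3 ∧ v = 1 ∧ 0 = 0
s5 = ¬s4 = ¬0 = 1
s6 = ¬s5 = ¬1 = 0
s7 = s6 ∨ u = 0 ∨ 1 = 1
s8 = y ∧ s7 = 1 ∧ 1 = 1
s9 = ¬s8 = ¬1 = 0
So s9 = 0 as required.

x=1, y=1, z=0, w=1, u=1, v=0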